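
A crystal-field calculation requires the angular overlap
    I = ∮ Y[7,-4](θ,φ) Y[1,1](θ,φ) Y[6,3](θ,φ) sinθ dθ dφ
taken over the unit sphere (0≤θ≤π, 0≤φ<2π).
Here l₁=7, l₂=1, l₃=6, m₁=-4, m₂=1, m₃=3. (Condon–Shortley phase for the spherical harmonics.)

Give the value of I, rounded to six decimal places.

0.259489

Rules hold: Σm=0, L=14 even, 6≤6≤8.
N = 15·3·13 = 585
Δ = 2!·12!·0!/15! = 1/1365
Racah Σ t=1..1: t=1:−1/518400 = -1/518400
⇒ 3j(7 1 6; 0 0 0)² = 7/195, sgn -1
Racah Σ t=2..2: t=2:+1/4354560 = 1/4354560
⇒ 3j(7 1 6; -4 1 3)² = 11/273, sgn -1
4πI² = N·(3j₀)²·(3jₘ)² = 11/13
I = +1·√(0.846154/4π) = 0.25948947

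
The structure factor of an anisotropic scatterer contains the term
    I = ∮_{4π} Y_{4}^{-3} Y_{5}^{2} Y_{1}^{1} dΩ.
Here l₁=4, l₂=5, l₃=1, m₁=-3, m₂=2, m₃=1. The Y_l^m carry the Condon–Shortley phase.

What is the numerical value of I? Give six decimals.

m-sum 0 ✓  L=10 even ✓  1≤1≤9 ✓
Π(2lᵢ+1) = 9×11×3 = 297
triangle coeff Δ(4,5,1) = 1/495
Σ_t [4,4]: t=4:+1/576 = 1/576
(3j)²=5/99 [(4 5 1; 0 0 0)], sign=-1
Σ_t [7,7]: t=7:−1/10080 = -1/10080
(3j)²=1/165 [(4 5 1; -3 2 1)], sign=-1
⇒ 4πI² = 1/11
I = (+1)√(1/11/(4π)) = 0.08505478

0.085055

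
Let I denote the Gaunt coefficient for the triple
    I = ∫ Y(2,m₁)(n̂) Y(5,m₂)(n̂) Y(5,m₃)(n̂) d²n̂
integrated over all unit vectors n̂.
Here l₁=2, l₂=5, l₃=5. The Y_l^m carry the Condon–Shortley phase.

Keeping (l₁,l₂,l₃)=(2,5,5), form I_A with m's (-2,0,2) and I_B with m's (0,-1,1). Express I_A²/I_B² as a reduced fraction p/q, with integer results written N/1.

140/81

Same 2,5,5: normalisation and zero-m 3j drop out of the ratio.
A: Δ: 2! 2! 8! / 13! → 1/38610; sum: t=2:+1/2880 = 1/2880; 3j²(2 5 5; -2 0 2) = Δ·Π!·Σ² = 14/429  (sign -1)
B: Δ: 2! 2! 8! / 13! → 1/38610; sum: t=0:+1/2304 t=1:−1/720 t=2:+1/5760 = -1/1280; 3j²(2 5 5; 0 -1 1) = Δ·Π!·Σ² = 27/1430  (sign -1)
I_A²/I_B² = (14/429)/(27/1430) = 140/81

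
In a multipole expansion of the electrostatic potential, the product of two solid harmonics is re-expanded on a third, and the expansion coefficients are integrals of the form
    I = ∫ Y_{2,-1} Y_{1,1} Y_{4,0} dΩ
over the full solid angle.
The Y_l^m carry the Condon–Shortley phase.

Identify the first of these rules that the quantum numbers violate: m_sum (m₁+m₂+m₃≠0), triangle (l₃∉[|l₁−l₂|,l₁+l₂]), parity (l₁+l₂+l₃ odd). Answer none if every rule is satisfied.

m₁+m₂+m₃ = -1 + 1 + 0 = 0  ✓
triangle: |2−1|=1 ≤ l₃=4 ≤ 2+1=3  ✗
parity: l₁+l₂+l₃ = 7 is odd

triangle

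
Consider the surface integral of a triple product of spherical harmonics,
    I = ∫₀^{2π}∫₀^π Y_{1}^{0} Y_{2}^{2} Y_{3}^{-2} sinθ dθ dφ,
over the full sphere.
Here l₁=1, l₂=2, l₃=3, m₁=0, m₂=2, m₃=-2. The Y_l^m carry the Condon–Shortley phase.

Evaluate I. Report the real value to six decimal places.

0.184674

Rules hold: Σm=0, L=6 even, 1≤3≤3.
N = 3·5·7 = 105
Δ = 0!·2!·4!/7! = 1/105
Racah Σ t=0..0: t=0:+1/4 = 1/4
⇒ 3j(1 2 3; 0 0 0)² = 3/35, sgn -1
Racah Σ t=0..0: t=0:+1/24 = 1/24
⇒ 3j(1 2 3; 0 2 -2)² = 1/21, sgn -1
4πI² = N·(3j₀)²·(3jₘ)² = 3/7
I = +1·√(0.428571/4π) = 0.18467439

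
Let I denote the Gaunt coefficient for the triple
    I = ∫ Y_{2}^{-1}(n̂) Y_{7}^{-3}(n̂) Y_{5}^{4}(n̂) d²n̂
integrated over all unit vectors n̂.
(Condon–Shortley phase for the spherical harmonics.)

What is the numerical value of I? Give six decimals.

m-sum 0 ✓  L=14 even ✓  5≤5≤9 ✓
Π(2lᵢ+1) = 5×15×11 = 825
triangle coeff Δ(2,7,5) = 1/15015
Σ_t [2,2]: t=2:+1/57600 = 1/57600
(3j)²=21/715 [(2 7 5; 0 0 0)], sign=-1
Σ_t [3,3]: t=3:−1/2177280 = -1/2177280
(3j)²=8/3003 [(2 7 5; -1 -3 4)], sign=+1
⇒ 4πI² = 120/1859
I = (-1)√(120/1859/(4π)) = -0.07167142

-0.071671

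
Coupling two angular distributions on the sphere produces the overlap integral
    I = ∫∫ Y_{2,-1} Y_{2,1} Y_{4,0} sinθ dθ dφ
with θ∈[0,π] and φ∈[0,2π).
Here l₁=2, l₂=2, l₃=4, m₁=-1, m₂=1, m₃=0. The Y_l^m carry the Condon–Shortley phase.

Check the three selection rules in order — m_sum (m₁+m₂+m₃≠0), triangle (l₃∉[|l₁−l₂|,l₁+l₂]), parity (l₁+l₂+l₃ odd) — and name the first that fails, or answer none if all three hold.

azimuthal sum: -1 + 1 + 0 = 0  ✓
0 ≤ 4 ≤ 4 (triangle on l)  ✓
L = 2 + 2 + 4 = 8 (even)  ✓

none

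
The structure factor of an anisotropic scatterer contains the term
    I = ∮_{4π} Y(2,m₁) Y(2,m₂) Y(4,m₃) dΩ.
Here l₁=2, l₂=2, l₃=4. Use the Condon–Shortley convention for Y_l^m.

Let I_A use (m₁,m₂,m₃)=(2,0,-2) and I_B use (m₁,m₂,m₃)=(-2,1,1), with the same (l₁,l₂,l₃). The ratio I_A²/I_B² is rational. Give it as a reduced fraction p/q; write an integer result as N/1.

3/1

Same 2,2,4: normalisation and zero-m 3j drop out of the ratio.
A: Δ: 0! 4! 4! / 9! → 1/630; sum: t=0:+1/96 = 1/96; 3j²(2 2 4; 2 0 -2) = Δ·Π!·Σ² = 1/42  (sign +1)
B: Δ: 0! 4! 4! / 9! → 1/630; sum: t=0:+1/144 = 1/144; 3j²(2 2 4; -2 1 1) = Δ·Π!·Σ² = 1/126  (sign -1)
I_A²/I_B² = (1/42)/(1/126) = 3/1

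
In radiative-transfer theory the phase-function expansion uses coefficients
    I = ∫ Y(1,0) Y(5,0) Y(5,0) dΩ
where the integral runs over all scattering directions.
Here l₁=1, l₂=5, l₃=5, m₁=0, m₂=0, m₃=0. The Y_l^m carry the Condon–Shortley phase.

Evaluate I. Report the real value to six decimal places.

L=11 odd ⇒ parity kills the (l;000) factor ⇒ I = 0

0.000000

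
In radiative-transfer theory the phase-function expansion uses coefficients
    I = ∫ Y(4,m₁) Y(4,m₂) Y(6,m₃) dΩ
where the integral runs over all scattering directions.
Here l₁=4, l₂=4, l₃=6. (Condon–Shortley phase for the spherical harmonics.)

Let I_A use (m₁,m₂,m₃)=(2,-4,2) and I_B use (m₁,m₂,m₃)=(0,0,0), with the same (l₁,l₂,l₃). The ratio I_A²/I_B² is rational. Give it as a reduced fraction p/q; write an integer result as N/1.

Same 4,4,6: normalisation and zero-m 3j drop out of the ratio.
A: Δ: 2! 6! 6! / 15! → 1/1261260; sum: t=0:+1/69120 = 1/69120; 3j²(4 4 6; 2 -4 2) = Δ·Π!·Σ² = 4/429  (sign +1)
B: Δ: 2! 6! 6! / 15! → 1/1261260; sum: t=0:+1/4608 t=1:−1/1296 t=2:+1/4608 = -7/20736; 3j²(4 4 6; 0 0 0) = Δ·Π!·Σ² = 20/1287  (sign -1)
I_A²/I_B² = (4/429)/(20/1287) = 3/5

3/5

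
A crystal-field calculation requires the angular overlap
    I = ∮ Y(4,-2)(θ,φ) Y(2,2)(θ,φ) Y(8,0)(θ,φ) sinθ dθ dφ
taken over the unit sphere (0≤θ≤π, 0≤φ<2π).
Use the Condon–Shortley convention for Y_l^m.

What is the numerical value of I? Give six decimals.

0.000000

triangle: need 2≤l₃≤6, have 8; I=0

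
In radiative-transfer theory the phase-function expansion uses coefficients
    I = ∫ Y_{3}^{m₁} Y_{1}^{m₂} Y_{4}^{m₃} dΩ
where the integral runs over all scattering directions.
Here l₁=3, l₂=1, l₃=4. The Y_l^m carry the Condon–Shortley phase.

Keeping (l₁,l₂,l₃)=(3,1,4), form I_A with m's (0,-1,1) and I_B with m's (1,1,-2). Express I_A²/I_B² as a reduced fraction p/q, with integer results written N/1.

l's match ⇒ only the (l;m) 3-j factors differ between A and B.
A: triangle coeff Δ(3,1,4) = 1/252; Σ_t [0,0]: t=0:+1/72 = 1/72; (3j)²=5/126 [(3 1 4; 0 -1 1)], sign=-1
B: triangle coeff Δ(3,1,4) = 1/252; Σ_t [0,0]: t=0:+1/96 = 1/96; (3j)²=5/84 [(3 1 4; 1 1 -2)], sign=+1
I_A²/I_B² = (5/126)/(5/84) = 2/3

2/3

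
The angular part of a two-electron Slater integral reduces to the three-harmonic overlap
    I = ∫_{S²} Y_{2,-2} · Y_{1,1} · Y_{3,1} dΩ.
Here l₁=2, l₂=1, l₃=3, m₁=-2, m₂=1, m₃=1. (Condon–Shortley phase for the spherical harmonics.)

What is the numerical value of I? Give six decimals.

m-sum 0 ✓  L=6 even ✓  1≤3≤3 ✓
Π(2lᵢ+1) = 5×3×7 = 105
triangle coeff Δ(2,1,3) = 1/105
Σ_t [0,0]: t=0:+1/4 = 1/4
(3j)²=3/35 [(2 1 3; 0 0 0)], sign=-1
Σ_t [0,0]: t=0:+1/48 = 1/48
(3j)²=1/105 [(2 1 3; -2 1 1)], sign=+1
⇒ 4πI² = 3/35
I = (-1)√(3/35/(4π)) = -0.08258890

-0.082589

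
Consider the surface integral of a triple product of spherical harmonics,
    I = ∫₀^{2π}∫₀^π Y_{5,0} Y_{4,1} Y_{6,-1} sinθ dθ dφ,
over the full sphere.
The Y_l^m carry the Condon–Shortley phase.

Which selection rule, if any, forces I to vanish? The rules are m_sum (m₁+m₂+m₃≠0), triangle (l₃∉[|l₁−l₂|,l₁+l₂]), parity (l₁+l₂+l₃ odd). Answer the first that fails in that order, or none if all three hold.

m₁+m₂+m₃ = 0 + 1 − 1 = 0  ✓
triangle: |5−4|=1 ≤ l₃=6 ≤ 5+4=9  ✓
parity: l₁+l₂+l₃ = 15 is odd  ✗

parity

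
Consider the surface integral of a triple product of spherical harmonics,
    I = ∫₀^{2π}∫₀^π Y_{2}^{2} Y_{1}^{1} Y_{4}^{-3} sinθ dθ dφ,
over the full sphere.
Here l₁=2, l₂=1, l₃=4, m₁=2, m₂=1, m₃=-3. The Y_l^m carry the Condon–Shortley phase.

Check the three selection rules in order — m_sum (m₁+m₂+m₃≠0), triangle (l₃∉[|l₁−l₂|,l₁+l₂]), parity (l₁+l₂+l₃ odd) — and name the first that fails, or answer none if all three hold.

Σmᵢ = 0  ✓
l₃∈[|l₁−l₂|,l₁+l₂]=[1,3], have l₃=4  ✗
Σlᵢ = 7 ⇒ odd

triangle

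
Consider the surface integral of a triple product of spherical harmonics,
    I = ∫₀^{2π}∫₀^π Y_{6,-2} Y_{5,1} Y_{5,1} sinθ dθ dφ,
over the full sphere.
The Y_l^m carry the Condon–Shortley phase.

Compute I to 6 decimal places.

0.125759

Checks pass: Σm=0; 16 even; l₃=5∈[1,11].
(2·6+1)(2·5+1)(2·5+1) = 1573
Δ: 6! 6! 4! / 17! → 1/28588560
sum: t=1:−1/345600 t=2:+1/13824 t=3:−1/5184 t=4:+1/13824 t=5:−1/345600 = -7/129600
3j²(6 5 5; 0 0 0) = Δ·Π!·Σ² = 80/7293  (sign +1)
sum: t=2:+1/829440 t=3:−1/25920 t=4:+1/9216 t=5:−1/25920 t=6:+1/829440 = 7/207360
3j²(6 5 5; -2 1 1) = Δ·Π!·Σ² = 28/2431  (sign +1)
combine: 4πI² = 1573·80/7293·28/2431 = 2240/11271
take √, sign +1: I = 0.12575865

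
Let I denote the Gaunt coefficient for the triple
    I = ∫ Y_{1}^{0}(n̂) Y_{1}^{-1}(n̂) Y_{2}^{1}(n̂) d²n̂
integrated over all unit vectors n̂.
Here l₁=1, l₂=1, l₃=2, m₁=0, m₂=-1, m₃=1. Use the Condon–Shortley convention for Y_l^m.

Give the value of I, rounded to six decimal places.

-0.218510

Checks pass: Σm=0; 4 even; l₃=2∈[0,2].
(2·1+1)(2·1+1)(2·2+1) = 45
Δ: 0! 2! 2! / 5! → 1/30
sum: t=0:+1/1 = 1/1
3j²(1 1 2; 0 0 0) = Δ·Π!·Σ² = 2/15  (sign +1)
sum: t=0:+1/2 = 1/2
3j²(1 1 2; 0 -1 1) = Δ·Π!·Σ² = 1/10  (sign -1)
combine: 4πI² = 45·2/15·1/10 = 3/5
take √, sign -1: I = -0.21850969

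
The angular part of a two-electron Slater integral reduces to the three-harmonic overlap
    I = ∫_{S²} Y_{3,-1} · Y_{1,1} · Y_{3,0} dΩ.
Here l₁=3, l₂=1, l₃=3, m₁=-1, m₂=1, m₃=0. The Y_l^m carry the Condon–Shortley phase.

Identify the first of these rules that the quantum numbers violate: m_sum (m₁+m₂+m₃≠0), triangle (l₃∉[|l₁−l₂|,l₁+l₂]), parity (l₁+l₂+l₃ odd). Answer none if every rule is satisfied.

parity

m₁+m₂+m₃ = -1 + 1 + 0 = 0  ✓
triangle: |3−1|=2 ≤ l₃=3 ≤ 3+1=4  ✓
parity: l₁+l₂+l₃ = 7 is odd  ✗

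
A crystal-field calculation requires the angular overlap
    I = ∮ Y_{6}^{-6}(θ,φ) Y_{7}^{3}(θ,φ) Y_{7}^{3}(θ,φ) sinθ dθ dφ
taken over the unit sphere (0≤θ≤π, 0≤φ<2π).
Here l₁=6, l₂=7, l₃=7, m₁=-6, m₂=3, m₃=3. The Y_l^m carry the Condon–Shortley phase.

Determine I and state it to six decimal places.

0.167342

Checks pass: Σm=0; 20 even; l₃=7∈[1,13].
(2·6+1)(2·7+1)(2·7+1) = 2925
Δ: 6! 6! 8! / 21! → 1/2444321880
sum: t=0:+1/2612736000 t=1:−1/20736000 t=2:+1/1658880 t=3:−1/746496 t=4:+1/1658880 t=5:−1/20736000 t=6:+1/2612736000 = -1/4354560
3j²(6 7 7; 0 0 0) = Δ·Π!·Σ² = 1000/138567  (sign +1)
sum: t=6:+1/298598400 = 1/298598400
3j²(6 7 7; -6 3 3) = Δ·Π!·Σ² = 70/4199  (sign +1)
combine: 4πI² = 2925·1000/138567·70/4199 = 5250000/14919047
take √, sign +1: I = 0.16734170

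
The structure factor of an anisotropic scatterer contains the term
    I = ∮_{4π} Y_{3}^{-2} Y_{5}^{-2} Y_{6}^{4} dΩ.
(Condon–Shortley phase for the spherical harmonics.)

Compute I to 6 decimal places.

Checks pass: Σm=0; 14 even; l₃=6∈[2,8].
(2·3+1)(2·5+1)(2·6+1) = 1001
Δ: 2! 4! 8! / 15! → 1/675675
sum: t=0:+1/8640 t=1:−1/2304 t=2:+1/8640 = -7/34560
3j²(3 5 6; 0 0 0) = Δ·Π!·Σ² = 7/429  (sign -1)
sum: t=1:−1/34560 t=2:+1/60480 = -1/80640
3j²(3 5 6; -2 -2 4) = Δ·Π!·Σ² = 6/1001  (sign -1)
combine: 4πI² = 1001·7/429·6/1001 = 14/143
take √, sign +1: I = 0.08826552

0.088266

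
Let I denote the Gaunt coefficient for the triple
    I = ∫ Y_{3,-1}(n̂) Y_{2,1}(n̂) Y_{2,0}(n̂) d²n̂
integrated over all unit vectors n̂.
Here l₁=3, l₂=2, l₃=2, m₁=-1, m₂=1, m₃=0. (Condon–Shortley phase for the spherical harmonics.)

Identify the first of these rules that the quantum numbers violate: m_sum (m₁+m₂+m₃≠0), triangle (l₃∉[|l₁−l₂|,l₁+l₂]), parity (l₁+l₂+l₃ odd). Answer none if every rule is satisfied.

azimuthal sum: -1 + 1 + 0 = 0  ✓
1 ≤ 2 ≤ 5 (triangle on l)  ✓
L = 3 + 2 + 2 = 7 (odd)  ✗

parity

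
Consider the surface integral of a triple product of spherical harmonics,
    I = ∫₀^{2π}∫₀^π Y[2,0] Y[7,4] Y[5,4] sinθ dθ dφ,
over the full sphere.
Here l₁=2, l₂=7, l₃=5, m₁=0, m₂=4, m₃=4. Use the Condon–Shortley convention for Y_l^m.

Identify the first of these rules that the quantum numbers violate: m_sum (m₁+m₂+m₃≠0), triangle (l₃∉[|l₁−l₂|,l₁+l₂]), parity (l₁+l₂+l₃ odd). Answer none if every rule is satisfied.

Σmᵢ = 8  ✗
l₃∈[|l₁−l₂|,l₁+l₂]=[5,9], have l₃=5
Σlᵢ = 14 ⇒ even

m_sum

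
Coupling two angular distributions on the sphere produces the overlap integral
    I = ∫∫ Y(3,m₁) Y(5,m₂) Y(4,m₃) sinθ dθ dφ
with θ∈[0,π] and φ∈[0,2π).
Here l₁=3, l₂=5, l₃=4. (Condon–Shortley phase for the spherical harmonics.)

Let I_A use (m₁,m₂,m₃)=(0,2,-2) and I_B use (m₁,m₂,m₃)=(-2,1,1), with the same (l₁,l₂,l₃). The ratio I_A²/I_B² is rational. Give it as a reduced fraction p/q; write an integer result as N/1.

Same 3,5,4: normalisation and zero-m 3j drop out of the ratio.
A: Δ: 4! 2! 6! / 13! → 1/180180; sum: t=1:−1/8640 t=2:+1/480 t=3:−1/576 = 1/4320; 3j²(3 5 4; 0 2 -2) = Δ·Π!·Σ² = 1/2145  (sign +1)
B: Δ: 4! 2! 6! / 13! → 1/180180; sum: t=3:−1/432 t=4:+1/1152 = -5/3456; 3j²(3 5 4; -2 1 1) = Δ·Π!·Σ² = 625/36036  (sign +1)
I_A²/I_B² = (1/2145)/(625/36036) = 84/3125

84/3125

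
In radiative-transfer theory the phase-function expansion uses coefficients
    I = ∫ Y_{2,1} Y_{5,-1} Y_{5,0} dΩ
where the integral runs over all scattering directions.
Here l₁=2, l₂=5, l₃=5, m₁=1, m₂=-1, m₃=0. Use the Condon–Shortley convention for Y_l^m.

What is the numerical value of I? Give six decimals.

-0.036166

Checks pass: Σm=0; 12 even; l₃=5∈[3,7].
(2·2+1)(2·5+1)(2·5+1) = 605
Δ: 2! 2! 8! / 13! → 1/38610
sum: t=0:+1/2880 t=1:−1/576 t=2:+1/2880 = -1/960
3j²(2 5 5; 0 0 0) = Δ·Π!·Σ² = 10/429  (sign +1)
sum: t=0:+1/1152 t=1:−1/1440 = 1/5760
3j²(2 5 5; 1 -1 0) = Δ·Π!·Σ² = 1/858  (sign -1)
combine: 4πI² = 605·10/429·1/858 = 25/1521
take √, sign -1: I = -0.03616600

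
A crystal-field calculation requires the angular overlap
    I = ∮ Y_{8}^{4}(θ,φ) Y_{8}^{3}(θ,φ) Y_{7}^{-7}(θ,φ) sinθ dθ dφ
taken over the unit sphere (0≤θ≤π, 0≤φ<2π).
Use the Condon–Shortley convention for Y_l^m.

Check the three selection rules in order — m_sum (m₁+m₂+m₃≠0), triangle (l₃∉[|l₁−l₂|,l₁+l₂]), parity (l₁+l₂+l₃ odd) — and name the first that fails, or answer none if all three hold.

Σmᵢ = 0  ✓
l₃∈[|l₁−l₂|,l₁+l₂]=[0,16], have l₃=7  ✓
Σlᵢ = 23 ⇒ odd  ✗

parity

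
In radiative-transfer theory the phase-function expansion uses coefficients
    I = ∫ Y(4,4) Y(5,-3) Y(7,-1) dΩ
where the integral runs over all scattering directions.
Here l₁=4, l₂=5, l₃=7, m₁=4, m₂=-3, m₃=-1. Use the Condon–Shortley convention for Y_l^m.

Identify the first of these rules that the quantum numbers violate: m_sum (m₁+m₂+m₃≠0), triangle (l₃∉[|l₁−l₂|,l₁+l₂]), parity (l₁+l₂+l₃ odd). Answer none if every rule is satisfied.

azimuthal sum: 4 − 3 − 1 = 0  ✓
1 ≤ 7 ≤ 9 (triangle on l)  ✓
L = 4 + 5 + 7 = 16 (even)  ✓

none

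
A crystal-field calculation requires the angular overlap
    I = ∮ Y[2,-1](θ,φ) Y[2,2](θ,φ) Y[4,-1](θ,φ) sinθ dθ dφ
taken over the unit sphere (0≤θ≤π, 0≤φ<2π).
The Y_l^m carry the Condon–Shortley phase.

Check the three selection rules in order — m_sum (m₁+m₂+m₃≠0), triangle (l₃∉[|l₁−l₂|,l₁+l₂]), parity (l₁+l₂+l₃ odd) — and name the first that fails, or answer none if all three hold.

none

m₁+m₂+m₃ = -1 + 2 − 1 = 0  ✓
triangle: |2−2|=0 ≤ l₃=4 ≤ 2+2=4  ✓
parity: l₁+l₂+l₃ = 8 is even  ✓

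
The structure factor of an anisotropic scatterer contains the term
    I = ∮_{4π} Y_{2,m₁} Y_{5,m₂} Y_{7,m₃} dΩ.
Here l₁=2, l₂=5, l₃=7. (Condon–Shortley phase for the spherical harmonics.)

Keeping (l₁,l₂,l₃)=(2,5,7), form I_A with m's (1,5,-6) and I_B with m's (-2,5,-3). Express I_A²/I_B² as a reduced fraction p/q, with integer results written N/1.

286/1

Shared (l₁,l₂,l₃)=(2,5,7): N and (l;000)² cancel in I_A²/I_B².
A: Δ = 0!·4!·10!/15! = 1/15015; Racah Σ t=0..0: t=0:+1/21772800 = 1/21772800; ⇒ 3j(2 5 7; 1 5 -6)² = 2/105, sgn -1
B: Δ = 0!·4!·10!/15! = 1/15015; Racah Σ t=0..0: t=0:+1/87091200 = 1/87091200; ⇒ 3j(2 5 7; -2 5 -3)² = 1/15015, sgn +1
I_A²/I_B² = (2/105)/(1/15015) = 286/1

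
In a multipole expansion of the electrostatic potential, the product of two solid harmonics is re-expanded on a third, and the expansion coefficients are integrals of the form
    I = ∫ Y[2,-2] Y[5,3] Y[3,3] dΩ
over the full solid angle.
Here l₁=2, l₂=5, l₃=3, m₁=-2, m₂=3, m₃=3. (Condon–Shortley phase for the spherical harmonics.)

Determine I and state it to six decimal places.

Σmᵢ = 4 ≠ 0, so the φ-integral vanishes; I = 0

0.000000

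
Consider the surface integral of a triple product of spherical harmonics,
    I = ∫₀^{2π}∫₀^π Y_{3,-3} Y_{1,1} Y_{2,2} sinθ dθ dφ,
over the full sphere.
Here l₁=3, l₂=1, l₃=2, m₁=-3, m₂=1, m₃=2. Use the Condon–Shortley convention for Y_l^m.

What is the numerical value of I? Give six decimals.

Checks pass: Σm=0; 6 even; l₃=2∈[2,4].
(2·3+1)(2·1+1)(2·2+1) = 105
Δ: 2! 4! 0! / 7! → 1/105
sum: t=1:−1/4 = -1/4
3j²(3 1 2; 0 0 0) = Δ·Π!·Σ² = 3/35  (sign -1)
sum: t=2:+1/48 = 1/48
3j²(3 1 2; -3 1 2) = Δ·Π!·Σ² = 1/7  (sign +1)
combine: 4πI² = 105·3/35·1/7 = 9/7
take √, sign -1: I = -0.31986543

-0.319865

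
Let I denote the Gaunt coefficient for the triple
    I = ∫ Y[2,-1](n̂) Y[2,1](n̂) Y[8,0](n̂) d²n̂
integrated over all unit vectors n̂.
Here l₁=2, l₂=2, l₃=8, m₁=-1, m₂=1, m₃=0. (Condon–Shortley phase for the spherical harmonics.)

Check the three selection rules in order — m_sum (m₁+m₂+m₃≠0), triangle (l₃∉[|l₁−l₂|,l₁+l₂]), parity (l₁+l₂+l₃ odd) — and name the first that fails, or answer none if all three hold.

triangle

azimuthal sum: -1 + 1 + 0 = 0  ✓
0 ≤ 8 ≤ 4 (triangle on l)  ✗
L = 2 + 2 + 8 = 12 (even)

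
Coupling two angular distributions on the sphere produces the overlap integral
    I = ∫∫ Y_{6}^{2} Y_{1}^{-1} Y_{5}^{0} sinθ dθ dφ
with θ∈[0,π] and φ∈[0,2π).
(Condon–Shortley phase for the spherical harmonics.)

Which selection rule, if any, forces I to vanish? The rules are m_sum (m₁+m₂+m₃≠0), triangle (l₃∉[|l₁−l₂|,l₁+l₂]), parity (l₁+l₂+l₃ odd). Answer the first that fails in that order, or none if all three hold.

m_sum

Σmᵢ = 1  ✗
l₃∈[|l₁−l₂|,l₁+l₂]=[5,7], have l₃=5
Σlᵢ = 12 ⇒ even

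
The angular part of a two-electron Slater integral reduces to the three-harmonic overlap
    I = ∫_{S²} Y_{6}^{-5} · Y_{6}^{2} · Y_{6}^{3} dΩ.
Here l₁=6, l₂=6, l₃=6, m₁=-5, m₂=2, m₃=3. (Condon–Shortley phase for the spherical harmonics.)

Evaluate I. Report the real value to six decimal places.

-0.050240

Checks pass: Σm=0; 18 even; l₃=6∈[0,12].
(2·6+1)(2·6+1)(2·6+1) = 2197
Δ: 6! 6! 6! / 19! → 1/325909584
sum: t=0:+1/373248000 t=1:−1/1728000 t=2:+1/110592 t=3:−1/46656 t=4:+1/110592 t=5:−1/1728000 t=6:+1/373248000 = -7/1555200
3j²(6 6 6; 0 0 0) = Δ·Π!·Σ² = 400/46189  (sign -1)
sum: t=5:−1/3110400 t=6:+1/4147200 = -1/12441600
3j²(6 6 6; -5 2 3) = Δ·Π!·Σ² = 7/4199  (sign +1)
combine: 4πI² = 2197·400/46189·7/4199 = 36400/1147619
take √, sign -1: I = -0.05023968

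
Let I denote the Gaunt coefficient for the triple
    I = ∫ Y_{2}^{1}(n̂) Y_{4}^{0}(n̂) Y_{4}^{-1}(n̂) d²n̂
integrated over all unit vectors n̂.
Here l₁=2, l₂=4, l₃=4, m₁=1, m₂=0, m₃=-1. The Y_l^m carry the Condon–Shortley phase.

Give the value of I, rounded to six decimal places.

-0.044869

m-sum 0 ✓  L=10 even ✓  2≤4≤6 ✓
Π(2lᵢ+1) = 5×9×9 = 405
triangle coeff Δ(2,4,4) = 1/13860
Σ_t [0,2]: t=0:+1/192 t=1:−1/36 t=2:+1/192 = -5/288
(3j)²=20/693 [(2 4 4; 0 0 0)], sign=-1
Σ_t [0,1]: t=0:+1/96 t=1:−1/72 = -1/288
(3j)²=1/462 [(2 4 4; 1 0 -1)], sign=+1
⇒ 4πI² = 150/5929
I = (-1)√(150/5929/(4π)) = -0.04486937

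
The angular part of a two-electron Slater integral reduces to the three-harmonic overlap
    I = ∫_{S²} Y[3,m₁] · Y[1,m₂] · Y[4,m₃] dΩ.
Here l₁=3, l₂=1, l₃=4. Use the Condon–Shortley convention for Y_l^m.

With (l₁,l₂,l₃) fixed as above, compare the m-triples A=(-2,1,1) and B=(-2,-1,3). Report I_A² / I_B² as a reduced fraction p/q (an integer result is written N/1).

l's match ⇒ only the (l;m) 3-j factors differ between A and B.
A: triangle coeff Δ(3,1,4) = 1/252; Σ_t [0,0]: t=0:+1/240 = 1/240; (3j)²=1/84 [(3 1 4; -2 1 1)], sign=-1
B: triangle coeff Δ(3,1,4) = 1/252; Σ_t [0,0]: t=0:+1/240 = 1/240; (3j)²=1/12 [(3 1 4; -2 -1 3)], sign=-1
I_A²/I_B² = (1/84)/(1/12) = 1/7

1/7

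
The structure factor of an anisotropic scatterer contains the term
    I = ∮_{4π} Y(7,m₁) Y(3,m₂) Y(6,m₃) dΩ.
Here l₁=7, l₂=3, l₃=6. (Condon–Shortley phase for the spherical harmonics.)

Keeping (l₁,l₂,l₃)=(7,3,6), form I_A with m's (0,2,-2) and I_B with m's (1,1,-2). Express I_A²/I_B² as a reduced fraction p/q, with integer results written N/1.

Shared (l₁,l₂,l₃)=(7,3,6): N and (l;000)² cancel in I_A²/I_B².
A: Δ = 4!·10!·2!/17! = 1/2042040; Racah Σ t=3..4: t=3:−1/207360 t=4:+1/725760 = -1/290304; ⇒ 3j(7 3 6; 0 2 -2)² = 125/7293, sgn -1
B: Δ = 4!·10!·2!/17! = 1/2042040; Racah Σ t=2..4: t=2:+1/138240 t=3:−1/181440 t=4:+1/3870720 = 23/11612160; ⇒ 3j(7 3 6; 1 1 -2)² = 529/204204, sgn +1
I_A²/I_B² = (125/7293)/(529/204204) = 3500/529

3500/529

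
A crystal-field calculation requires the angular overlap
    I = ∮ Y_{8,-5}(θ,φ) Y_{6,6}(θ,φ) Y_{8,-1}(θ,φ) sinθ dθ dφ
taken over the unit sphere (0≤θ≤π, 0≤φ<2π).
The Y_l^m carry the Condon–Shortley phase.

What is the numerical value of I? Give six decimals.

m-sum 0 ✓  L=22 even ✓  2≤8≤14 ✓
Π(2lᵢ+1) = 17×13×17 = 3757
triangle coeff Δ(8,6,8) = 1/13742520792
Σ_t [0,6]: t=0:+1/41803776000 t=1:−1/435456000 t=2:+1/39813120 t=3:−1/18662400 t=4:+1/39813120 t=5:−1/435456000 t=6:+1/41803776000 = -11/1393459200
(3j)²=600/96577 [(8 6 8; 0 0 0)], sign=-1
Σ_t [6,6]: t=6:+1/15676416000 = 1/15676416000
(3j)²=72/7429 [(8 6 8; -5 6 -1)], sign=-1
⇒ 4πI² = 43200/190969
I = (+1)√(43200/190969/(4π)) = 0.13417003

0.134170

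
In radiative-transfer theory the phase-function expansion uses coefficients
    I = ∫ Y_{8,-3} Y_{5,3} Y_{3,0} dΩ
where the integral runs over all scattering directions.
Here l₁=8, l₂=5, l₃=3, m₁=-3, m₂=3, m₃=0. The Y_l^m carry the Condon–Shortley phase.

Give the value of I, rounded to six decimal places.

-0.170538

Rules hold: Σm=0, L=16 even, 3≤3≤13.
N = 17·11·7 = 1309
Δ = 10!·6!·0!/17! = 1/136136
Racah Σ t=5..5: t=5:−1/518400 = -1/518400
⇒ 3j(8 5 3; 0 0 0)² = 56/2431, sgn +1
Racah Σ t=8..8: t=8:+1/2903040 = 1/2903040
⇒ 3j(8 5 3; -3 3 0)² = 75/6188, sgn -1
4πI² = N·(3j₀)²·(3jₘ)² = 1050/2873
I = -1·√(0.365472/4π) = -0.17053829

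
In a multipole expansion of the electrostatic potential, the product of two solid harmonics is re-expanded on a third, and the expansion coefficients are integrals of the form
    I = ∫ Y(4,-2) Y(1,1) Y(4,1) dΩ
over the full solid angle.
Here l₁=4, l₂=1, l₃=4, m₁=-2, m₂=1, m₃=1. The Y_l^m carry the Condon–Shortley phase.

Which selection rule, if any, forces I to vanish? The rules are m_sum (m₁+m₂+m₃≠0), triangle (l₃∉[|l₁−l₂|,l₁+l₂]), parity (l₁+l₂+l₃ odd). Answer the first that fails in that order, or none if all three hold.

parity

azimuthal sum: -2 + 1 + 1 = 0  ✓
3 ≤ 4 ≤ 5 (triangle on l)  ✓
L = 4 + 1 + 4 = 9 (odd)  ✗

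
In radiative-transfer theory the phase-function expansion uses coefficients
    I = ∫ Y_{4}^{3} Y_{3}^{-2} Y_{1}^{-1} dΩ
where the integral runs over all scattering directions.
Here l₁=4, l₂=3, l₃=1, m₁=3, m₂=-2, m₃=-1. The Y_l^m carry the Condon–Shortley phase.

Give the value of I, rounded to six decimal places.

-0.282095

m-sum 0 ✓  L=8 even ✓  1≤1≤7 ✓
Π(2lᵢ+1) = 9×7×3 = 189
triangle coeff Δ(4,3,1) = 1/252
Σ_t [3,3]: t=3:−1/36 = -1/36
(3j)²=4/63 [(4 3 1; 0 0 0)], sign=+1
Σ_t [1,1]: t=1:−1/240 = -1/240
(3j)²=1/12 [(4 3 1; 3 -2 -1)], sign=-1
⇒ 4πI² = 1/1
I = (-1)√(1/1/(4π)) = -0.28209479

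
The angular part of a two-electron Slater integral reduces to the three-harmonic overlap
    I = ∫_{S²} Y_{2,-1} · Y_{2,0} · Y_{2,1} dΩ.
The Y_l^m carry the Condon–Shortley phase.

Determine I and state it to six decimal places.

-0.090112

m-sum 0 ✓  L=6 even ✓  0≤2≤4 ✓
Π(2lᵢ+1) = 5×5×5 = 125
triangle coeff Δ(2,2,2) = 1/630
Σ_t [0,2]: t=0:+1/8 t=1:−1/1 t=2:+1/8 = -3/4
(3j)²=2/35 [(2 2 2; 0 0 0)], sign=-1
Σ_t [1,2]: t=1:−1/2 t=2:+1/4 = -1/4
(3j)²=1/70 [(2 2 2; -1 0 1)], sign=+1
⇒ 4πI² = 5/49
I = (-1)√(5/49/(4π)) = -0.09011188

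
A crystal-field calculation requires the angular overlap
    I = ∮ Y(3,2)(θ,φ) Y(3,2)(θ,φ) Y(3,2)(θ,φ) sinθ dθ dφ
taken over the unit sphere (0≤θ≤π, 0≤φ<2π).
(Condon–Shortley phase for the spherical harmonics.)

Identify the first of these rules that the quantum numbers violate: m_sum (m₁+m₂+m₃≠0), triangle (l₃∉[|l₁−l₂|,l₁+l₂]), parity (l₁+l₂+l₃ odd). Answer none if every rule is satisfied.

azimuthal sum: 2 + 2 + 2 = 6  ✗
0 ≤ 3 ≤ 6 (triangle on l)
L = 3 + 3 + 3 = 9 (odd)

m_sum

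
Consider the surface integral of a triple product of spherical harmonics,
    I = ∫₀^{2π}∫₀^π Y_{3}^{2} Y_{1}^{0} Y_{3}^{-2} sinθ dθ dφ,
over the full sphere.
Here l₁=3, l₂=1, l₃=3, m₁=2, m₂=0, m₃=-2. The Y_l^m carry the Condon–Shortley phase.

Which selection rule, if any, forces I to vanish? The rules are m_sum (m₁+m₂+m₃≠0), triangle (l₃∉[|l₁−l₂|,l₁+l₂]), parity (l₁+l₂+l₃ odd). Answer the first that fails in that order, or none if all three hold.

parity

Σmᵢ = 0  ✓
l₃∈[|l₁−l₂|,l₁+l₂]=[2,4], have l₃=3  ✓
Σlᵢ = 7 ⇒ odd  ✗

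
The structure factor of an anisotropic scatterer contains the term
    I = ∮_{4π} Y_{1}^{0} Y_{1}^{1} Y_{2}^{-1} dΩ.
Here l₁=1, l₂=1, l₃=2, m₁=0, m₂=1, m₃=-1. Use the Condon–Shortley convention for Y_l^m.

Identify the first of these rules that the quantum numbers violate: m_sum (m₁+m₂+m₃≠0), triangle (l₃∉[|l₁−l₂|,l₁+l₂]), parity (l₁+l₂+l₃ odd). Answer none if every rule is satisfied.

Σmᵢ = 0  ✓
l₃∈[|l₁−l₂|,l₁+l₂]=[0,2], have l₃=2  ✓
Σlᵢ = 4 ⇒ even  ✓

none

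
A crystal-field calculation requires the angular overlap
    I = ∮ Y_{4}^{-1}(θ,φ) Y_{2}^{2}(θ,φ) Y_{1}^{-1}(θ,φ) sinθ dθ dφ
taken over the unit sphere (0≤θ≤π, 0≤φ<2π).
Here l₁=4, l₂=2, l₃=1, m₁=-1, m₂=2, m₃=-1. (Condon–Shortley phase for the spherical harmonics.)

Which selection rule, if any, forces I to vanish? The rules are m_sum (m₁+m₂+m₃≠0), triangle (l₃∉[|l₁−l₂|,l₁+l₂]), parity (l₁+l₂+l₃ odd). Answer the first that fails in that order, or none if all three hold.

Σmᵢ = 0  ✓
l₃∈[|l₁−l₂|,l₁+l₂]=[2,6], have l₃=1  ✗
Σlᵢ = 7 ⇒ odd

triangle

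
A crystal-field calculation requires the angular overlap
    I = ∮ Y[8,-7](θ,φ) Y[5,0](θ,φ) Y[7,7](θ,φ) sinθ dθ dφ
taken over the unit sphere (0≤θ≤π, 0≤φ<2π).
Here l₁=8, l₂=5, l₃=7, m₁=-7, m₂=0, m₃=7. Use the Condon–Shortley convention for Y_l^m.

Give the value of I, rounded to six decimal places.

m-sum 0 ✓  L=20 even ✓  3≤7≤13 ✓
Π(2lᵢ+1) = 17×11×15 = 2805
triangle coeff Δ(8,5,7) = 1/814773960
Σ_t [1,5]: t=1:−1/87091200 t=2:+1/4976640 t=3:−1/2073600 t=4:+1/4976640 t=5:−1/87091200 = -1/9676800
(3j)²=360/46189 [(8 5 7; 0 0 0)], sign=+1
Σ_t [5,5]: t=5:−1/10450944000 = -1/10450944000
(3j)²=143/7752 [(8 5 7; -7 0 7)], sign=-1
⇒ 4πI² = 2475/6137
I = (-1)√(2475/6137/(4π)) = -0.17914497

-0.179145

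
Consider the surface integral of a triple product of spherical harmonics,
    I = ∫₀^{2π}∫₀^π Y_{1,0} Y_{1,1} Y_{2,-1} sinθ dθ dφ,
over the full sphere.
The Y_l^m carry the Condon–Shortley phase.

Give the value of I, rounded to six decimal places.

Rules hold: Σm=0, L=4 even, 0≤2≤2.
N = 3·3·5 = 45
Δ = 0!·2!·2!/5! = 1/30
Racah Σ t=0..0: t=0:+1/1 = 1/1
⇒ 3j(1 1 2; 0 0 0)² = 2/15, sgn +1
Racah Σ t=0..0: t=0:+1/2 = 1/2
⇒ 3j(1 1 2; 0 1 -1)² = 1/10, sgn -1
4πI² = N·(3j₀)²·(3jₘ)² = 3/5
I = -1·√(0.6/4π) = -0.21850969

-0.218510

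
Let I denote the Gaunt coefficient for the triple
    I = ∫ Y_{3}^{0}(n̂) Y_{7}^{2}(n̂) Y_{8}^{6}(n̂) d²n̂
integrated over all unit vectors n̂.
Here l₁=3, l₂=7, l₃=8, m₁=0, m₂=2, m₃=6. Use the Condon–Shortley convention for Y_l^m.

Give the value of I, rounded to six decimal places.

Σmᵢ = 8 ≠ 0, so the φ-integral vanishes; I = 0

0.000000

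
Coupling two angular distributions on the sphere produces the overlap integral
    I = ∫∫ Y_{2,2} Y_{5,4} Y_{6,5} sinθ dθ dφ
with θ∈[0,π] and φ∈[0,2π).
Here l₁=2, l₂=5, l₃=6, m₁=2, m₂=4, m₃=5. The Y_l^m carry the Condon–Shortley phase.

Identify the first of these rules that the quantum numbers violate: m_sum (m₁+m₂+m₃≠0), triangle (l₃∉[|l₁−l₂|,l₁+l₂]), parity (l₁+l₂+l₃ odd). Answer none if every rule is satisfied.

Σmᵢ = 11  ✗
l₃∈[|l₁−l₂|,l₁+l₂]=[3,7], have l₃=6
Σlᵢ = 13 ⇒ odd

m_sum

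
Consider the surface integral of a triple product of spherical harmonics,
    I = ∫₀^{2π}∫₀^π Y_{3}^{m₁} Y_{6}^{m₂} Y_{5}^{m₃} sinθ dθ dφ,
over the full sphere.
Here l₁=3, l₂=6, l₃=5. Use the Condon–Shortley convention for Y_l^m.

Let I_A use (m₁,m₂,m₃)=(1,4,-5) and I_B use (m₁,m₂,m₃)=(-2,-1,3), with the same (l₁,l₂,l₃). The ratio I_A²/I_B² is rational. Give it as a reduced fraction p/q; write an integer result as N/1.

l's match ⇒ only the (l;m) 3-j factors differ between A and B.
A: triangle coeff Δ(3,6,5) = 1/675675; Σ_t [2,2]: t=2:+1/322560 = 1/322560; (3j)²=18/1001 [(3 6 5; 1 4 -5)], sign=+1
B: triangle coeff Δ(3,6,5) = 1/675675; Σ_t [3,4]: t=3:−1/17280 t=4:+1/120960 = -1/20160; (3j)²=64/3003 [(3 6 5; -2 -1 3)], sign=-1
I_A²/I_B² = (18/1001)/(64/3003) = 27/32

27/32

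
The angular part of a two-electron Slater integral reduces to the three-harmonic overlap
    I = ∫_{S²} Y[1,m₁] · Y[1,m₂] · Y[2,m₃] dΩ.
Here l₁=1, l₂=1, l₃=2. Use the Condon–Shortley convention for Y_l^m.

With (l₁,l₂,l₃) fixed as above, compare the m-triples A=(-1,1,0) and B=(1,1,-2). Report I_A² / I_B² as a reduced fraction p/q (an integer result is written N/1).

1/6

l's match ⇒ only the (l;m) 3-j factors differ between A and B.
A: triangle coeff Δ(1,1,2) = 1/30; Σ_t [0,0]: t=0:+1/4 = 1/4; (3j)²=1/30 [(1 1 2; -1 1 0)], sign=+1
B: triangle coeff Δ(1,1,2) = 1/30; Σ_t [0,0]: t=0:+1/4 = 1/4; (3j)²=1/5 [(1 1 2; 1 1 -2)], sign=+1
I_A²/I_B² = (1/30)/(1/5) = 1/6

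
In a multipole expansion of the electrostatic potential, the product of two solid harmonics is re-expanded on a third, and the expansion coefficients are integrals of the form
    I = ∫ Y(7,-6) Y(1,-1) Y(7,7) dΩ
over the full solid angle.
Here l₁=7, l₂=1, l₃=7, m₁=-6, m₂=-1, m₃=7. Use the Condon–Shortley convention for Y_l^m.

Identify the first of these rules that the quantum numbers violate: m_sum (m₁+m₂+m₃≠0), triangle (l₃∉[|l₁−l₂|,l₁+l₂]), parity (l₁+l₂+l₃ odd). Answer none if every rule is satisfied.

parity

m₁+m₂+m₃ = -6 − 1 + 7 = 0  ✓
triangle: |7−1|=6 ≤ l₃=7 ≤ 7+1=8  ✓
parity: l₁+l₂+l₃ = 15 is odd  ✗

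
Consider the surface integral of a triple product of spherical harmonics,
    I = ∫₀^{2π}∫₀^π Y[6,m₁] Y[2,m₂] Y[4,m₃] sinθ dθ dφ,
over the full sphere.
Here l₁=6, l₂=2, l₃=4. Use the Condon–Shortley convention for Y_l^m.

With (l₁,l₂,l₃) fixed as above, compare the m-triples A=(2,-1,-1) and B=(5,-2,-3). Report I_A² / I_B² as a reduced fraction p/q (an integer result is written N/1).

Same 6,2,4: normalisation and zero-m 3j drop out of the ratio.
A: Δ: 4! 8! 0! / 13! → 1/6435; sum: t=1:−1/4320 = -1/4320; 3j²(6 2 4; 2 -1 -1) = Δ·Π!·Σ² = 224/6435  (sign +1)
B: Δ: 4! 8! 0! / 13! → 1/6435; sum: t=0:+1/120960 = 1/120960; 3j²(6 2 4; 5 -2 -3) = Δ·Π!·Σ² = 2/39  (sign -1)
I_A²/I_B² = (224/6435)/(2/39) = 112/165

112/165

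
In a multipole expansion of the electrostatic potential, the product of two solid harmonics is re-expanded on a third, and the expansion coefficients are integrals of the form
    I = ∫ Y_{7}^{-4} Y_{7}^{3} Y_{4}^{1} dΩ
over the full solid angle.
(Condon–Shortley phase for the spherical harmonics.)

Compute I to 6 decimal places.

m-sum 0 ✓  L=18 even ✓  0≤4≤14 ✓
Π(2lᵢ+1) = 15×15×9 = 2025
triangle coeff Δ(7,7,4) = 1/58198140
Σ_t [3,7]: t=3:−1/17418240 t=4:+1/622080 t=5:−1/230400 t=6:+1/622080 t=7:−1/17418240 = -1/806400
(3j)²=2268/230945 [(7 7 4; 0 0 0)], sign=-1
Σ_t [7,10]: t=7:−1/4354560 t=8:+1/1935360 t=9:−1/8709120 t=10:+1/522547200 = 13/74649600
(3j)²=91/11628 [(7 7 4; -4 3 1)], sign=-1
⇒ 4πI² = 178605/1147619
I = (+1)√(178605/1147619/(4π)) = 0.11128663

0.111287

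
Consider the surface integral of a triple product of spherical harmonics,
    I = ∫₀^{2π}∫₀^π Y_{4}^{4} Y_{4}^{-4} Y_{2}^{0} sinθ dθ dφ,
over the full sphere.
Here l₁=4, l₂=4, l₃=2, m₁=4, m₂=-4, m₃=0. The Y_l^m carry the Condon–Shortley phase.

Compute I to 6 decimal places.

-0.229376

Checks pass: Σm=0; 10 even; l₃=2∈[0,8].
(2·4+1)(2·4+1)(2·2+1) = 405
Δ: 6! 2! 2! / 11! → 1/13860
sum: t=2:+1/192 t=3:−1/36 t=4:+1/192 = -5/288
3j²(4 4 2; 0 0 0) = Δ·Π!·Σ² = 20/693  (sign -1)
sum: t=0:+1/2880 = 1/2880
3j²(4 4 2; 4 -4 0) = Δ·Π!·Σ² = 28/495  (sign +1)
combine: 4πI² = 405·20/693·28/495 = 80/121
take √, sign -1: I = -0.22937568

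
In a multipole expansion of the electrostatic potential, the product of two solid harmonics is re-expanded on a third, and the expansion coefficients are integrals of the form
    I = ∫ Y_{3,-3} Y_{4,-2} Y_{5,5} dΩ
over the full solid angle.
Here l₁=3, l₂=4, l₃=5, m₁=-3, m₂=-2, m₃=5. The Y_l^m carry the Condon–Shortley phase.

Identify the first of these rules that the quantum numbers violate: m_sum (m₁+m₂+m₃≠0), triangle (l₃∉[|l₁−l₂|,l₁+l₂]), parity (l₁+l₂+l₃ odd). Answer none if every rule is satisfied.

azimuthal sum: -3 − 2 + 5 = 0  ✓
1 ≤ 5 ≤ 7 (triangle on l)  ✓
L = 3 + 4 + 5 = 12 (even)  ✓

none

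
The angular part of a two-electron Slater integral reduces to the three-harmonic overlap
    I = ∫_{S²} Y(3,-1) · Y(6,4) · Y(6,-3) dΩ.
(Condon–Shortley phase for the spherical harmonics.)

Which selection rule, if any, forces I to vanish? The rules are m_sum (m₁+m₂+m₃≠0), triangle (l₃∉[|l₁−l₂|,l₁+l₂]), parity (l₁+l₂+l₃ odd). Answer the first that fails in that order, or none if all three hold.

azimuthal sum: -1 + 4 − 3 = 0  ✓
3 ≤ 6 ≤ 9 (triangle on l)  ✓
L = 3 + 6 + 6 = 15 (odd)  ✗

parity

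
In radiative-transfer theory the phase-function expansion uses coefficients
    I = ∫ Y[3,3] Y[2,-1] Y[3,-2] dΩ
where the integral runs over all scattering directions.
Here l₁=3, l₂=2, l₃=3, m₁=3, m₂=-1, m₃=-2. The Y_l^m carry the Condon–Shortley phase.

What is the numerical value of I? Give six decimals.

Rules hold: Σm=0, L=8 even, 1≤3≤5.
N = 7·5·7 = 245
Δ = 2!·4!·2!/9! = 1/3780
Racah Σ t=0..2: t=0:+1/24 t=1:−1/4 t=2:+1/24 = -1/6
⇒ 3j(3 2 3; 0 0 0)² = 4/105, sgn +1
Racah Σ t=0..0: t=0:+1/48 = 1/48
⇒ 3j(3 2 3; 3 -1 -2)² = 5/84, sgn -1
4πI² = N·(3j₀)²·(3jₘ)² = 5/9
I = -1·√(0.555556/4π) = -0.21026104

-0.210261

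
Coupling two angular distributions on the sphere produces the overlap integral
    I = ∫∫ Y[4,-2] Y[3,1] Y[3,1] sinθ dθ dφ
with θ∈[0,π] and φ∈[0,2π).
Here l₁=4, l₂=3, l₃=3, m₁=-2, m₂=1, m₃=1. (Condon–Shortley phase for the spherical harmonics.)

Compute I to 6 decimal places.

m-sum 0 ✓  L=10 even ✓  1≤3≤7 ✓
Π(2lᵢ+1) = 9×7×7 = 441
triangle coeff Δ(4,3,3) = 1/34650
Σ_t [1,3]: t=1:−1/72 t=2:+1/16 t=3:−1/72 = 5/144
(3j)²=2/77 [(4 3 3; 0 0 0)], sign=-1
Σ_t [2,4]: t=2:+1/192 t=3:−1/36 t=4:+1/192 = -5/288
(3j)²=20/693 [(4 3 3; -2 1 1)], sign=-1
⇒ 4πI² = 40/121
I = (+1)√(40/121/(4π)) = 0.16219310

0.162193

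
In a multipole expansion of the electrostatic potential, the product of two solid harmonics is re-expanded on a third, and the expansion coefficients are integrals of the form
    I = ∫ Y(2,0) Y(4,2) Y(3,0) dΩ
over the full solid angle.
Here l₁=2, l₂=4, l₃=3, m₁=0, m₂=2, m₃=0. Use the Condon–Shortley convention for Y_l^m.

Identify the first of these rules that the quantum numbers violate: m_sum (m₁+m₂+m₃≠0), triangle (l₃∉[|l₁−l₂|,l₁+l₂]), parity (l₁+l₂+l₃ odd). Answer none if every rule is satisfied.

azimuthal sum: 0 + 2 + 0 = 2  ✗
2 ≤ 3 ≤ 6 (triangle on l)
L = 2 + 4 + 3 = 9 (odd)

m_sum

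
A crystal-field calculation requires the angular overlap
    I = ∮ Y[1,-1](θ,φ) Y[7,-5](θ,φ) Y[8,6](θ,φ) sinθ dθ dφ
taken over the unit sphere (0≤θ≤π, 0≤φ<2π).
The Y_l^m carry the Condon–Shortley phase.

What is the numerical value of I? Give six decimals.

Checks pass: Σm=0; 16 even; l₃=8∈[6,8].
(2·1+1)(2·7+1)(2·8+1) = 765
Δ: 0! 2! 14! / 17! → 1/2040
sum: t=0:+1/25401600 = 1/25401600
3j²(1 7 8; 0 0 0) = Δ·Π!·Σ² = 8/255  (sign +1)
sum: t=0:+1/1916006400 = 1/1916006400
3j²(1 7 8; -1 -5 6) = Δ·Π!·Σ² = 91/2040  (sign +1)
combine: 4πI² = 765·8/255·91/2040 = 91/85
take √, sign +1: I = 0.29188132

0.291881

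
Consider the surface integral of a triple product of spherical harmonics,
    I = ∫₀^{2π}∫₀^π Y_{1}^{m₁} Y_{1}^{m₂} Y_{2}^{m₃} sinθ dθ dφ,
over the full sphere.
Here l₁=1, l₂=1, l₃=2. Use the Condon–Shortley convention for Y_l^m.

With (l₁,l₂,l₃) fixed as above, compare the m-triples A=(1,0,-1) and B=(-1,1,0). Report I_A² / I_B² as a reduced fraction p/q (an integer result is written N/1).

3/1

Shared (l₁,l₂,l₃)=(1,1,2): N and (l;000)² cancel in I_A²/I_B².
A: Δ = 0!·2!·2!/5! = 1/30; Racah Σ t=0..0: t=0:+1/2 = 1/2; ⇒ 3j(1 1 2; 1 0 -1)² = 1/10, sgn -1
B: Δ = 0!·2!·2!/5! = 1/30; Racah Σ t=0..0: t=0:+1/4 = 1/4; ⇒ 3j(1 1 2; -1 1 0)² = 1/30, sgn +1
I_A²/I_B² = (1/10)/(1/30) = 3/1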